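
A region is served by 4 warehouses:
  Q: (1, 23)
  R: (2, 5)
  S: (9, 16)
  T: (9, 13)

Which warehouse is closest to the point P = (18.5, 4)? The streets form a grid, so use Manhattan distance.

d(P,Q) = |18.5−1| + |4−23| = 17.5 + 19 = 36.5
d(P,R) = |18.5−2| + |4−5| = 16.5 + 1 = 17.5
d(P,S) = |18.5−9| + |4−16| = 9.5 + 12 = 21.5
d(P,T) = |18.5−9| + |4−13| = 9.5 + 9 = 18.5
R is nearest.

R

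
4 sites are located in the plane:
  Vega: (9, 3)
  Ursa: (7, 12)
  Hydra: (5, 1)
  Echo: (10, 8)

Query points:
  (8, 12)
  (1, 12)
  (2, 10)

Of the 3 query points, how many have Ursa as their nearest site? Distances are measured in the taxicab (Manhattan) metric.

(8, 12) — d to each: Vega:10, Ursa:1, Hydra:14, Echo:6 → nearest is Ursa
(1, 12) — d to each: Vega:17, Ursa:6, Hydra:15, Echo:13 → nearest is Ursa
(2, 10) — d to each: Vega:14, Ursa:7, Hydra:12, Echo:10 → nearest is Ursa
3 of the 3 points have Ursa as nearest.

3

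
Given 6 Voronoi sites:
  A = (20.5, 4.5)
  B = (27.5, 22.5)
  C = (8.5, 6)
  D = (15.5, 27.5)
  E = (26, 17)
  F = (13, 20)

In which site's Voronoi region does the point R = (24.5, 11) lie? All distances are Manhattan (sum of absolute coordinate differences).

d(R,A) = |24.5−20.5| + |11−4.5| = 4 + 6.5 = 10.5
d(R,B) = |24.5−27.5| + |11−22.5| = 3 + 11.5 = 14.5
d(R,C) = |24.5−8.5| + |11−6| = 16 + 5 = 21
d(R,D) = |24.5−15.5| + |11−27.5| = 9 + 16.5 = 25.5
d(R,E) = |24.5−26| + |11−17| = 1.5 + 6 = 7.5
d(R,F) = |24.5−13| + |11−20| = 11.5 + 9 = 20.5
E is nearest.

E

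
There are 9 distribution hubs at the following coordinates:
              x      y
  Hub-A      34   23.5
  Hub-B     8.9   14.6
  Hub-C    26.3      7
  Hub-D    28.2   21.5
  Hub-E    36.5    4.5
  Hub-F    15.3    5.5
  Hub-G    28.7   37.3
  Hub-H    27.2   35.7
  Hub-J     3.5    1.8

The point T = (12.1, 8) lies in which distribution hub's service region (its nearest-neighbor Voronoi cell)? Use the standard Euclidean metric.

Squared Euclidean distances:
d²(T, Hub-A) = 479.61 + 240.25 = 719.86
d²(T, Hub-B) = 10.24 + 43.56 = 53.8
d²(T, Hub-C) = 201.64 + 1 = 202.64
d²(T, Hub-D) = 259.21 + 182.25 = 441.46
d²(T, Hub-E) = 595.36 + 12.25 = 607.61
d²(T, Hub-F) = 10.24 + 6.25 = 16.49
d²(T, Hub-G) = 275.56 + 858.49 = 1134.05
d²(T, Hub-H) = 228.01 + 767.29 = 995.3
d²(T, Hub-J) = 73.96 + 38.44 = 112.4
The smallest is to Hub-F, so T lies in the Voronoi region of Hub-F.

Hub-F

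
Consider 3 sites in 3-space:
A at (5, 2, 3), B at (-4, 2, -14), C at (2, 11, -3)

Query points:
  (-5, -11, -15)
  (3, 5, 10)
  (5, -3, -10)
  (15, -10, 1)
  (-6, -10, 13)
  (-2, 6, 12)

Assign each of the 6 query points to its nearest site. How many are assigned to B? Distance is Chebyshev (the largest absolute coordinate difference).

2

(-5, -11, -15) — d to each: A:18, B:13, C:22 → nearest is B
(3, 5, 10) — d to each: A:7, B:24, C:13 → nearest is A
(5, -3, -10) — d to each: A:13, B:9, C:14 → nearest is B
(15, -10, 1) — d to each: A:12, B:19, C:21 → nearest is A
(-6, -10, 13) — d to each: A:12, B:27, C:21 → nearest is A
(-2, 6, 12) — d to each: A:9, B:26, C:15 → nearest is A
2 of the 6 points have B as nearest.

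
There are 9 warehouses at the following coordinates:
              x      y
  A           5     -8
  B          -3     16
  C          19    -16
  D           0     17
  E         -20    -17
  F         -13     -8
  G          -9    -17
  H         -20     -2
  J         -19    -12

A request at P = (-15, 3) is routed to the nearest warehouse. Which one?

Squared Euclidean distances:
|PA|² = (-15−5)² + (3−(-8))² = 400 + 121 = 521
|PB|² = (-15−(-3))² + (3−16)² = 144 + 169 = 313
|PC|² = (-15−19)² + (3−(-16))² = 1156 + 361 = 1517
|PD|² = (-15−0)² + (3−17)² = 225 + 196 = 421
|PE|² = (-15−(-20))² + (3−(-17))² = 25 + 400 = 425
|PF|² = (-15−(-13))² + (3−(-8))² = 4 + 121 = 125
|PG|² = (-15−(-9))² + (3−(-17))² = 36 + 400 = 436
|PH|² = (-15−(-20))² + (3−(-2))² = 25 + 25 = 50
|PJ|² = (-15−(-19))² + (3−(-12))² = 16 + 225 = 241
Minimum is at H.

H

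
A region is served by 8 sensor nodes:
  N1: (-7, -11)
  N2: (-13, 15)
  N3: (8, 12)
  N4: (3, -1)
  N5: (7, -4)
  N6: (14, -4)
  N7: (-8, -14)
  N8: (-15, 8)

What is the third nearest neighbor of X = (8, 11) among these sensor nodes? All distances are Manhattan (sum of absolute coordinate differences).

d(X,N1) = |8−(-7)| + |11−(-11)| = 15 + 22 = 37
d(X,N2) = |8−(-13)| + |11−15| = 21 + 4 = 25
d(X,N3) = |8−8| + |11−12| = 0 + 1 = 1
d(X,N4) = |8−3| + |11−(-1)| = 5 + 12 = 17
d(X,N5) = |8−7| + |11−(-4)| = 1 + 15 = 16
d(X,N6) = |8−14| + |11−(-4)| = 6 + 15 = 21
d(X,N7) = |8−(-8)| + |11−(-14)| = 16 + 25 = 41
d(X,N8) = |8−(-15)| + |11−8| = 23 + 3 = 26
Sorted ascending: N3, N5, N4, N6, … — the third-nearest is N4.

N4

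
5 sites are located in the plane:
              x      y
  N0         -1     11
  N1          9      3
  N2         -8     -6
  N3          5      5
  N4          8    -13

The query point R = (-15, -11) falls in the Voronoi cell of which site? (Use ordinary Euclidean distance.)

Compare squared distances (the ordering matches that of the actual distances):
|RN0|² = (-15−(-1))² + (-11−11)² = 196 + 484 = 680
|RN1|² = (-15−9)² + (-11−3)² = 576 + 196 = 772
|RN2|² = (-15−(-8))² + (-11−(-6))² = 49 + 25 = 74
|RN3|² = (-15−5)² + (-11−5)² = 400 + 256 = 656
|RN4|² = (-15−8)² + (-11−(-13))² = 529 + 4 = 533
Minimum is at N2.

N2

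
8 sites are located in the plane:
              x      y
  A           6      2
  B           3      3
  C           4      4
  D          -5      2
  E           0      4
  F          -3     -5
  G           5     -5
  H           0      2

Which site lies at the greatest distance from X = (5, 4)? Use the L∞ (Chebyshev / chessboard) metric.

d(X,A) = max(1, 2) = 2
d(X,B) = max(2, 1) = 2
d(X,C) = max(1, 0) = 1
d(X,D) = max(10, 2) = 10
d(X,E) = max(5, 0) = 5
d(X,F) = max(8, 9) = 9
d(X,G) = max(0, 9) = 9
d(X,H) = max(5, 2) = 5
The largest is to D.

D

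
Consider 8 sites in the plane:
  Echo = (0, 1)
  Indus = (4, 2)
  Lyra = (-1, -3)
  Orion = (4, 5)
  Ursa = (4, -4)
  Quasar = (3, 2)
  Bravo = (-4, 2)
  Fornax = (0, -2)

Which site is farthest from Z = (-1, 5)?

Squared Euclidean distances:
d²(Z, Echo) = (-1−0)² + (5−1)² = 1 + 16 = 17
d²(Z, Indus) = (-1−4)² + (5−2)² = 25 + 9 = 34
d²(Z, Lyra) = (-1−(-1))² + (5−(-3))² = 0 + 64 = 64
d²(Z, Orion) = (-1−4)² + (5−5)² = 25 + 0 = 25
d²(Z, Ursa) = (-1−4)² + (5−(-4))² = 25 + 81 = 106
d²(Z, Quasar) = (-1−3)² + (5−2)² = 16 + 9 = 25
d²(Z, Bravo) = (-1−(-4))² + (5−2)² = 9 + 9 = 18
d²(Z, Fornax) = (-1−0)² + (5−(-2))² = 1 + 49 = 50
The largest is to Ursa.

Ursa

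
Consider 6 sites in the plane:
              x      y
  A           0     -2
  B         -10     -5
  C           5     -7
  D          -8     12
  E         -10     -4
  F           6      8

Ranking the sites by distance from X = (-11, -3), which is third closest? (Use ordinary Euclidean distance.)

Compare squared distances (the ordering matches that of the actual distances):
|XA|² = (-11−0)² + (-3−(-2))² = 121 + 1 = 122
|XB|² = (-11−(-10))² + (-3−(-5))² = 1 + 4 = 5
|XC|² = (-11−5)² + (-3−(-7))² = 256 + 16 = 272
|XD|² = (-11−(-8))² + (-3−12)² = 9 + 225 = 234
|XE|² = (-11−(-10))² + (-3−(-4))² = 1 + 1 = 2
|XF|² = (-11−6)² + (-3−8)² = 289 + 121 = 410
Sorted ascending: E, B, A, D, … — the third-nearest is A.

A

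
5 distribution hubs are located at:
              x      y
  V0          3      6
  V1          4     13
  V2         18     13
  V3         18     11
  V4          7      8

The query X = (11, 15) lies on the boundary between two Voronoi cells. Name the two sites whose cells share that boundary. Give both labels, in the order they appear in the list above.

Squared distances from X to each site:
|XV0|² = (11−3)² + (15−6)² = 64 + 81 = 145
|XV1|² = (11−4)² + (15−13)² = 49 + 4 = 53
|XV2|² = (11−18)² + (15−13)² = 49 + 4 = 53
|XV3|² = (11−18)² + (15−11)² = 49 + 16 = 65
|XV4|² = (11−7)² + (15−8)² = 16 + 49 = 65
X is equidistant from V1 and V2 (both at squared distance 53), and every other site is strictly farther — so X lies on the V1–V2 Voronoi edge.

V1 and V2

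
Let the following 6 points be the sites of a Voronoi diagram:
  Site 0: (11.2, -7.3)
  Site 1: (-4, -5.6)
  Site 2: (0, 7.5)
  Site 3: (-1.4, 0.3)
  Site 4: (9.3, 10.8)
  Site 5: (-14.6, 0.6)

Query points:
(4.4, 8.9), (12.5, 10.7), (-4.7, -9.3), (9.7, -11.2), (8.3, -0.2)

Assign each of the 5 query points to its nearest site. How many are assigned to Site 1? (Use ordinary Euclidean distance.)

(4.4, 8.9) — d² to each: Site 0:308.68, Site 1:280.81, Site 2:21.32, Site 3:107.6, Site 4:27.62, Site 5:429.89 → nearest is Site 2
(12.5, 10.7) — d² to each: Site 0:325.69, Site 1:537.94, Site 2:166.49, Site 3:301.37, Site 4:10.25, Site 5:836.42 → nearest is Site 4
(-4.7, -9.3) — d² to each: Site 0:256.81, Site 1:14.18, Site 2:304.33, Site 3:103.05, Site 4:600.01, Site 5:196.02 → nearest is Site 1
(9.7, -11.2) — d² to each: Site 0:17.46, Site 1:219.05, Site 2:443.78, Site 3:255.46, Site 4:484.16, Site 5:729.73 → nearest is Site 0
(8.3, -0.2) — d² to each: Site 0:58.82, Site 1:180.45, Site 2:128.18, Site 3:94.34, Site 4:122, Site 5:525.05 → nearest is Site 0
1 of the 5 points has Site 1 as nearest.

1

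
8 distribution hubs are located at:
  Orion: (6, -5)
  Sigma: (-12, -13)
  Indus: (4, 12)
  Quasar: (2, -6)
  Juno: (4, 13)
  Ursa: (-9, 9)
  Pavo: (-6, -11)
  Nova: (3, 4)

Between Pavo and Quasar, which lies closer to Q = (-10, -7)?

Pavo

Compare squared distances:
d²(Q, Pavo) = (-10−(-6))² + (-7−(-11))² = 16 + 16 = 32
d²(Q, Quasar) = (-10−2)² + (-7−(-6))² = 144 + 1 = 145
32 < 145, so Pavo is closer.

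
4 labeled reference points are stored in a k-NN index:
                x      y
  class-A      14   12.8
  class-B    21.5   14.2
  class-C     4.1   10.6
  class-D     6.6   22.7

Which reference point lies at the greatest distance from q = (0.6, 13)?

class-B

Squared Euclidean distances:
d²(q, class-A) = (0.6−14)² + (13−12.8)² = 179.56 + 0.04 = 179.6
d²(q, class-B) = (0.6−21.5)² + (13−14.2)² = 436.81 + 1.44 = 438.25
d²(q, class-C) = (0.6−4.1)² + (13−10.6)² = 12.25 + 5.76 = 18.01
d²(q, class-D) = (0.6−6.6)² + (13−22.7)² = 36 + 94.09 = 130.09
The largest is to class-B.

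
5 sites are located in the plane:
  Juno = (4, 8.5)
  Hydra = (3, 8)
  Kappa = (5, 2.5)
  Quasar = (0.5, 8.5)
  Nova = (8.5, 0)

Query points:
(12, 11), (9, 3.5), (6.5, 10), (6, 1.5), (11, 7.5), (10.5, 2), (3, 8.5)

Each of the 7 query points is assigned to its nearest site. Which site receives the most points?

Juno

(12, 11) — d² to each: Juno:70.25, Hydra:90, Kappa:121.25, Quasar:138.5, Nova:133.25 → nearest is Juno
(9, 3.5) — d² to each: Juno:50, Hydra:56.25, Kappa:17, Quasar:97.25, Nova:12.5 → nearest is Nova
(6.5, 10) — d² to each: Juno:8.5, Hydra:16.25, Kappa:58.5, Quasar:38.25, Nova:104 → nearest is Juno
(6, 1.5) — d² to each: Juno:53, Hydra:51.25, Kappa:2, Quasar:79.25, Nova:8.5 → nearest is Kappa
(11, 7.5) — d² to each: Juno:50, Hydra:64.25, Kappa:61, Quasar:111.25, Nova:62.5 → nearest is Juno
(10.5, 2) — d² to each: Juno:84.5, Hydra:92.25, Kappa:30.5, Quasar:142.25, Nova:8 → nearest is Nova
(3, 8.5) — d² to each: Juno:1, Hydra:0.25, Kappa:40, Quasar:6.25, Nova:102.5 → nearest is Hydra
Tally — Juno:3, Hydra:1, Kappa:1, Nova:2. Juno captures the most (3).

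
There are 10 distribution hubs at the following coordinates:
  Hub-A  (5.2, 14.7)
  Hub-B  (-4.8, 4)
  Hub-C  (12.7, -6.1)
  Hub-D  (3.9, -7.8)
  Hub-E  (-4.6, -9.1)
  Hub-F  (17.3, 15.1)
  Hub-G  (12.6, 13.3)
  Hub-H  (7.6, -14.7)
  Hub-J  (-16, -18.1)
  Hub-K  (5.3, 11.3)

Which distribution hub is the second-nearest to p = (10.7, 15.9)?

Squared Euclidean distances:
d²(p, Hub-A) = (10.7−5.2)² + (15.9−14.7)² = 30.25 + 1.44 = 31.69
d²(p, Hub-B) = (10.7−(-4.8))² + (15.9−4)² = 240.25 + 141.61 = 381.86
d²(p, Hub-C) = (10.7−12.7)² + (15.9−(-6.1))² = 4 + 484 = 488
d²(p, Hub-D) = (10.7−3.9)² + (15.9−(-7.8))² = 46.24 + 561.69 = 607.93
d²(p, Hub-E) = (10.7−(-4.6))² + (15.9−(-9.1))² = 234.09 + 625 = 859.09
d²(p, Hub-F) = (10.7−17.3)² + (15.9−15.1)² = 43.56 + 0.64 = 44.2
d²(p, Hub-G) = (10.7−12.6)² + (15.9−13.3)² = 3.61 + 6.76 = 10.37
d²(p, Hub-H) = (10.7−7.6)² + (15.9−(-14.7))² = 9.61 + 936.36 = 945.97
d²(p, Hub-J) = (10.7−(-16))² + (15.9−(-18.1))² = 712.89 + 1156 = 1868.89
d²(p, Hub-K) = (10.7−5.3)² + (15.9−11.3)² = 29.16 + 21.16 = 50.32
Sorted ascending: Hub-G, Hub-A, Hub-F, … — the second-nearest is Hub-A.

Hub-A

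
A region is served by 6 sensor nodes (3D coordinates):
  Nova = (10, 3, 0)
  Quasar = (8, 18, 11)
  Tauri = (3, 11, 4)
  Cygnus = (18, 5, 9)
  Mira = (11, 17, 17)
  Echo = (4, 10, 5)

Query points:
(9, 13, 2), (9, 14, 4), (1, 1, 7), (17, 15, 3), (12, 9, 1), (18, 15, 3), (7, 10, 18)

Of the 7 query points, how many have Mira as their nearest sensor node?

1

(9, 13, 2) — d² to each: Nova:105, Quasar:107, Tauri:44, Cygnus:194, Mira:245, Echo:43 → nearest is Echo
(9, 14, 4) — d² to each: Nova:138, Quasar:66, Tauri:45, Cygnus:187, Mira:182, Echo:42 → nearest is Echo
(1, 1, 7) — d² to each: Nova:134, Quasar:354, Tauri:113, Cygnus:309, Mira:456, Echo:94 → nearest is Echo
(17, 15, 3) — d² to each: Nova:202, Quasar:154, Tauri:213, Cygnus:137, Mira:236, Echo:198 → nearest is Cygnus
(12, 9, 1) — d² to each: Nova:41, Quasar:197, Tauri:94, Cygnus:116, Mira:321, Echo:81 → nearest is Nova
(18, 15, 3) — d² to each: Nova:217, Quasar:173, Tauri:242, Cygnus:136, Mira:249, Echo:225 → nearest is Cygnus
(7, 10, 18) — d² to each: Nova:382, Quasar:114, Tauri:213, Cygnus:227, Mira:66, Echo:178 → nearest is Mira
1 of the 7 points has Mira as nearest.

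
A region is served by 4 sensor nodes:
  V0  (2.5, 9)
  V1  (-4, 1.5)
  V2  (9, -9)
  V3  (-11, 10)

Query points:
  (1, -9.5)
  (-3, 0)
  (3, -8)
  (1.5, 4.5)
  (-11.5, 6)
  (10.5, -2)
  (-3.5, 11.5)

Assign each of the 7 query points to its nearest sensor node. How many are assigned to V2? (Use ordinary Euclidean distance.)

3

(1, -9.5) — d² to each: V0:344.5, V1:146, V2:64.25, V3:524.25 → nearest is V2
(-3, 0) — d² to each: V0:111.25, V1:3.25, V2:225, V3:164 → nearest is V1
(3, -8) — d² to each: V0:289.25, V1:139.25, V2:37, V3:520 → nearest is V2
(1.5, 4.5) — d² to each: V0:21.25, V1:39.25, V2:238.5, V3:186.5 → nearest is V0
(-11.5, 6) — d² to each: V0:205, V1:76.5, V2:645.25, V3:16.25 → nearest is V3
(10.5, -2) — d² to each: V0:185, V1:222.5, V2:51.25, V3:606.25 → nearest is V2
(-3.5, 11.5) — d² to each: V0:42.25, V1:100.25, V2:576.5, V3:58.5 → nearest is V0
3 of the 7 points have V2 as nearest.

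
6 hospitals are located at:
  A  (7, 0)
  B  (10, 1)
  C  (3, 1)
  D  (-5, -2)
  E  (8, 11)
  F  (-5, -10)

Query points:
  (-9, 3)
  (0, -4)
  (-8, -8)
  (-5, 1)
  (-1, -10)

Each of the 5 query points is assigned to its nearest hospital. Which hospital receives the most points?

D

(-9, 3) — d² to each: A:265, B:365, C:148, D:41, E:353, F:185 → nearest is D
(0, -4) — d² to each: A:65, B:125, C:34, D:29, E:289, F:61 → nearest is D
(-8, -8) — d² to each: A:289, B:405, C:202, D:45, E:617, F:13 → nearest is F
(-5, 1) — d² to each: A:145, B:225, C:64, D:9, E:269, F:121 → nearest is D
(-1, -10) — d² to each: A:164, B:242, C:137, D:80, E:522, F:16 → nearest is F
Tally — D:3, F:2. D captures the most (3).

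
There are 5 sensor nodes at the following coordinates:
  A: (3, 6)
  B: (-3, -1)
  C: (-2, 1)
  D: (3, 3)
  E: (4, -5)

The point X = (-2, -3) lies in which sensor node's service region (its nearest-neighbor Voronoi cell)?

B

Since √ is increasing, it suffices to compare squared distances:
|XA|² = (-2−3)² + (-3−6)² = 25 + 81 = 106
|XB|² = (-2−(-3))² + (-3−(-1))² = 1 + 4 = 5
|XC|² = (-2−(-2))² + (-3−1)² = 0 + 16 = 16
|XD|² = (-2−3)² + (-3−3)² = 25 + 36 = 61
|XE|² = (-2−4)² + (-3−(-5))² = 36 + 4 = 40
Minimum is at B.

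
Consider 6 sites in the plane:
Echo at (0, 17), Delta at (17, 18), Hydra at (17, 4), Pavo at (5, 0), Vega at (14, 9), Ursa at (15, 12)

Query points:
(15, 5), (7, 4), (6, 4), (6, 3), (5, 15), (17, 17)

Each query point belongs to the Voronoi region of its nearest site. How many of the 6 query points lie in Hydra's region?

1

(15, 5) — d² to each: Echo:369, Delta:173, Hydra:5, Pavo:125, Vega:17, Ursa:49 → nearest is Hydra
(7, 4) — d² to each: Echo:218, Delta:296, Hydra:100, Pavo:20, Vega:74, Ursa:128 → nearest is Pavo
(6, 4) — d² to each: Echo:205, Delta:317, Hydra:121, Pavo:17, Vega:89, Ursa:145 → nearest is Pavo
(6, 3) — d² to each: Echo:232, Delta:346, Hydra:122, Pavo:10, Vega:100, Ursa:162 → nearest is Pavo
(5, 15) — d² to each: Echo:29, Delta:153, Hydra:265, Pavo:225, Vega:117, Ursa:109 → nearest is Echo
(17, 17) — d² to each: Echo:289, Delta:1, Hydra:169, Pavo:433, Vega:73, Ursa:29 → nearest is Delta
1 of the 6 points has Hydra as nearest.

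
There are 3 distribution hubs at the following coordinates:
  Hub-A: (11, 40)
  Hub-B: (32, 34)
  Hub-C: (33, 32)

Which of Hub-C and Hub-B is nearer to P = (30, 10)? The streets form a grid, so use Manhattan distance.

d(P, Hub-C) = |30−33| + |10−32| = 3 + 22 = 25
d(P, Hub-B) = |30−32| + |10−34| = 2 + 24 = 26
25 < 26, so Hub-C is closer.

Hub-C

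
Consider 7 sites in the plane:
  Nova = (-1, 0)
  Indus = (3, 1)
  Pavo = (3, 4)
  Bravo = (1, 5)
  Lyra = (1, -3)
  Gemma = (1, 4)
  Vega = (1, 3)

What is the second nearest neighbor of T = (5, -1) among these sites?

Since √ is increasing, it suffices to compare squared distances:
d²(T, Nova) = (5−(-1))² + (-1−0)² = 36 + 1 = 37
d²(T, Indus) = (5−3)² + (-1−1)² = 4 + 4 = 8
d²(T, Pavo) = (5−3)² + (-1−4)² = 4 + 25 = 29
d²(T, Bravo) = (5−1)² + (-1−5)² = 16 + 36 = 52
d²(T, Lyra) = (5−1)² + (-1−(-3))² = 16 + 4 = 20
d²(T, Gemma) = (5−1)² + (-1−4)² = 16 + 25 = 41
d²(T, Vega) = (5−1)² + (-1−3)² = 16 + 16 = 32
Sorted ascending: Indus, Lyra, Pavo, … — the second-nearest is Lyra.

Lyra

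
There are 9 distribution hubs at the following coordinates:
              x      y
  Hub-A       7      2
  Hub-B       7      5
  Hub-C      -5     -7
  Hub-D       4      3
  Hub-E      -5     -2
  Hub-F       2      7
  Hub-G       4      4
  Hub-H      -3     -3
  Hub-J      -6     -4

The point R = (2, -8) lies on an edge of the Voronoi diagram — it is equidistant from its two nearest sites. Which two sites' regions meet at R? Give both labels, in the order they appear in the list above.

Squared distances from R to each site:
d²(R, Hub-A) = 25 + 100 = 125
d²(R, Hub-B) = 25 + 169 = 194
d²(R, Hub-C) = 49 + 1 = 50
d²(R, Hub-D) = 4 + 121 = 125
d²(R, Hub-E) = 49 + 36 = 85
d²(R, Hub-F) = 0 + 225 = 225
d²(R, Hub-G) = 4 + 144 = 148
d²(R, Hub-H) = 25 + 25 = 50
d²(R, Hub-J) = 64 + 16 = 80
R is equidistant from Hub-C and Hub-H (both at squared distance 50), and every other site is strictly farther — so R lies on the Hub-C–Hub-H Voronoi edge.

Hub-C and Hub-H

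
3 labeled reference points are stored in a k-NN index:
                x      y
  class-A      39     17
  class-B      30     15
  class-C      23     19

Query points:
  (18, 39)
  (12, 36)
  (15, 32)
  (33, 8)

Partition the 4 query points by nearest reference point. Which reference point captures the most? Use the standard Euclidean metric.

(18, 39) — d² to each: class-A:925, class-B:720, class-C:425 → nearest is class-C
(12, 36) — d² to each: class-A:1090, class-B:765, class-C:410 → nearest is class-C
(15, 32) — d² to each: class-A:801, class-B:514, class-C:233 → nearest is class-C
(33, 8) — d² to each: class-A:117, class-B:58, class-C:221 → nearest is class-B
Tally — class-B:1, class-C:3. class-C captures the most (3).

class-C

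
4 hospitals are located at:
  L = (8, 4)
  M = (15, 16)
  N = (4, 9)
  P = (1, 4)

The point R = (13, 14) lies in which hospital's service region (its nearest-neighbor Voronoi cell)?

Squared Euclidean distances:
|RL|² = (13−8)² + (14−4)² = 25 + 100 = 125
|RM|² = (13−15)² + (14−16)² = 4 + 4 = 8
|RN|² = (13−4)² + (14−9)² = 81 + 25 = 106
|RP|² = (13−1)² + (14−4)² = 144 + 100 = 244
Minimum is at M.

M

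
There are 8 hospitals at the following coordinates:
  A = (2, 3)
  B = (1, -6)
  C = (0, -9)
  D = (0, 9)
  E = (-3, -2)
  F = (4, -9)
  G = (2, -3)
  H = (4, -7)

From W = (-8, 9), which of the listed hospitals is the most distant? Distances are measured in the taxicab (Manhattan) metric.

d(W,A) = |-8−2| + |9−3| = 10 + 6 = 16
d(W,B) = |-8−1| + |9−(-6)| = 9 + 15 = 24
d(W,C) = |-8−0| + |9−(-9)| = 8 + 18 = 26
d(W,D) = |-8−0| + |9−9| = 8 + 0 = 8
d(W,E) = |-8−(-3)| + |9−(-2)| = 5 + 11 = 16
d(W,F) = |-8−4| + |9−(-9)| = 12 + 18 = 30
d(W,G) = |-8−2| + |9−(-3)| = 10 + 12 = 22
d(W,H) = |-8−4| + |9−(-7)| = 12 + 16 = 28
The largest is to F.

F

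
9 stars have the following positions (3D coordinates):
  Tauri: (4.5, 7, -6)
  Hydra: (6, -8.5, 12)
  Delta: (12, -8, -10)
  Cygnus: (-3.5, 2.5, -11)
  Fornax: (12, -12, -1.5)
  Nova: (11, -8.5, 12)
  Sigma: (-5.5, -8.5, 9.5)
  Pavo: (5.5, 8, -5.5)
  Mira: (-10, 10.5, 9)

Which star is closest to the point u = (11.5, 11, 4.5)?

Since √ is increasing, it suffices to compare squared distances:
d²(u, Tauri) = (11.5−4.5)² + (11−7)² + (4.5−(-6))² = 49 + 16 + 110.25 = 175.25
d²(u, Hydra) = (11.5−6)² + (11−(-8.5))² + (4.5−12)² = 30.25 + 380.25 + 56.25 = 466.75
d²(u, Delta) = (11.5−12)² + (11−(-8))² + (4.5−(-10))² = 0.25 + 361 + 210.25 = 571.5
d²(u, Cygnus) = (11.5−(-3.5))² + (11−2.5)² + (4.5−(-11))² = 225 + 72.25 + 240.25 = 537.5
d²(u, Fornax) = (11.5−12)² + (11−(-12))² + (4.5−(-1.5))² = 0.25 + 529 + 36 = 565.25
d²(u, Nova) = (11.5−11)² + (11−(-8.5))² + (4.5−12)² = 0.25 + 380.25 + 56.25 = 436.75
d²(u, Sigma) = (11.5−(-5.5))² + (11−(-8.5))² + (4.5−9.5)² = 289 + 380.25 + 25 = 694.25
d²(u, Pavo) = (11.5−5.5)² + (11−8)² + (4.5−(-5.5))² = 36 + 9 + 100 = 145
d²(u, Mira) = (11.5−(-10))² + (11−10.5)² + (4.5−9)² = 462.25 + 0.25 + 20.25 = 482.75
The smallest is to Pavo, so u lies in the Voronoi region of Pavo.

Pavo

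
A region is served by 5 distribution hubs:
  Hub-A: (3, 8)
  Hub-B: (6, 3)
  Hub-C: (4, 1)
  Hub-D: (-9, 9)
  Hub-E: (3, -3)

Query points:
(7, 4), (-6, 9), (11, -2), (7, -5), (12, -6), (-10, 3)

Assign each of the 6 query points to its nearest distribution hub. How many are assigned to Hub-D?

2

(7, 4) — d² to each: Hub-A:32, Hub-B:2, Hub-C:18, Hub-D:281, Hub-E:65 → nearest is Hub-B
(-6, 9) — d² to each: Hub-A:82, Hub-B:180, Hub-C:164, Hub-D:9, Hub-E:225 → nearest is Hub-D
(11, -2) — d² to each: Hub-A:164, Hub-B:50, Hub-C:58, Hub-D:521, Hub-E:65 → nearest is Hub-B
(7, -5) — d² to each: Hub-A:185, Hub-B:65, Hub-C:45, Hub-D:452, Hub-E:20 → nearest is Hub-E
(12, -6) — d² to each: Hub-A:277, Hub-B:117, Hub-C:113, Hub-D:666, Hub-E:90 → nearest is Hub-E
(-10, 3) — d² to each: Hub-A:194, Hub-B:256, Hub-C:200, Hub-D:37, Hub-E:205 → nearest is Hub-D
2 of the 6 points have Hub-D as nearest.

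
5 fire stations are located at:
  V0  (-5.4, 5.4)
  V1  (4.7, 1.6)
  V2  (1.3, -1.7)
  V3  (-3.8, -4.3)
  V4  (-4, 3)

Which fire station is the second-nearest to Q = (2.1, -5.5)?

Since √ is increasing, it suffices to compare squared distances:
|QV0|² = (2.1−(-5.4))² + (-5.5−5.4)² = 56.25 + 118.81 = 175.06
|QV1|² = (2.1−4.7)² + (-5.5−1.6)² = 6.76 + 50.41 = 57.17
|QV2|² = (2.1−1.3)² + (-5.5−(-1.7))² = 0.64 + 14.44 = 15.08
|QV3|² = (2.1−(-3.8))² + (-5.5−(-4.3))² = 34.81 + 1.44 = 36.25
|QV4|² = (2.1−(-4))² + (-5.5−3)² = 37.21 + 72.25 = 109.46
Sorted ascending: V2, V3, V1, … — the second-nearest is V3.

V3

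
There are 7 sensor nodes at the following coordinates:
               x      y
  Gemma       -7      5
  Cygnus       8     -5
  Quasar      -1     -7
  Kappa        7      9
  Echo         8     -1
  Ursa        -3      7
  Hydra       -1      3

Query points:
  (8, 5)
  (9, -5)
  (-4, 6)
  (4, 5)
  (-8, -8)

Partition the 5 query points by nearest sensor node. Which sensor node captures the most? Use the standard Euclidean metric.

(8, 5) — d² to each: Gemma:225, Cygnus:100, Quasar:225, Kappa:17, Echo:36, Ursa:125, Hydra:85 → nearest is Kappa
(9, -5) — d² to each: Gemma:356, Cygnus:1, Quasar:104, Kappa:200, Echo:17, Ursa:288, Hydra:164 → nearest is Cygnus
(-4, 6) — d² to each: Gemma:10, Cygnus:265, Quasar:178, Kappa:130, Echo:193, Ursa:2, Hydra:18 → nearest is Ursa
(4, 5) — d² to each: Gemma:121, Cygnus:116, Quasar:169, Kappa:25, Echo:52, Ursa:53, Hydra:29 → nearest is Kappa
(-8, -8) — d² to each: Gemma:170, Cygnus:265, Quasar:50, Kappa:514, Echo:305, Ursa:250, Hydra:170 → nearest is Quasar
Tally — Cygnus:1, Quasar:1, Kappa:2, Ursa:1. Kappa captures the most (2).

Kappa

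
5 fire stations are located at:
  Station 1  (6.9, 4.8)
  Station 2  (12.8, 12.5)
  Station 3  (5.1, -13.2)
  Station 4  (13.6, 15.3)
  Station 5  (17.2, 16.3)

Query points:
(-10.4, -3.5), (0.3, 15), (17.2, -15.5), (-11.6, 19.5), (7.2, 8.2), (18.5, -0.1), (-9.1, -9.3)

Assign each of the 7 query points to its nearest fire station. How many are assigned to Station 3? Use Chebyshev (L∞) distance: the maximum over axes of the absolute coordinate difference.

3

(-10.4, -3.5) — d to each: Station 1:17.3, Station 2:23.2, Station 3:15.5, Station 4:24, Station 5:27.6 → nearest is Station 3
(0.3, 15) — d to each: Station 1:10.2, Station 2:12.5, Station 3:28.2, Station 4:13.3, Station 5:16.9 → nearest is Station 1
(17.2, -15.5) — d to each: Station 1:20.3, Station 2:28, Station 3:12.1, Station 4:30.8, Station 5:31.8 → nearest is Station 3
(-11.6, 19.5) — d to each: Station 1:18.5, Station 2:24.4, Station 3:32.7, Station 4:25.2, Station 5:28.8 → nearest is Station 1
(7.2, 8.2) — d to each: Station 1:3.4, Station 2:5.6, Station 3:21.4, Station 4:7.1, Station 5:10 → nearest is Station 1
(18.5, -0.1) — d to each: Station 1:11.6, Station 2:12.6, Station 3:13.4, Station 4:15.4, Station 5:16.4 → nearest is Station 1
(-9.1, -9.3) — d to each: Station 1:16, Station 2:21.9, Station 3:14.2, Station 4:24.6, Station 5:26.3 → nearest is Station 3
3 of the 7 points have Station 3 as nearest.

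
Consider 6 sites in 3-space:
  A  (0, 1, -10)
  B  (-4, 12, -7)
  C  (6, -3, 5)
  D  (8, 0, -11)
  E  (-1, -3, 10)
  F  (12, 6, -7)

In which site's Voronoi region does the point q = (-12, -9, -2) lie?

Since √ is increasing, it suffices to compare squared distances:
|qA|² = 144 + 100 + 64 = 308
|qB|² = 64 + 441 + 25 = 530
|qC|² = 324 + 36 + 49 = 409
|qD|² = 400 + 81 + 81 = 562
|qE|² = 121 + 36 + 144 = 301
|qF|² = 576 + 225 + 25 = 826
Minimum is at E.

E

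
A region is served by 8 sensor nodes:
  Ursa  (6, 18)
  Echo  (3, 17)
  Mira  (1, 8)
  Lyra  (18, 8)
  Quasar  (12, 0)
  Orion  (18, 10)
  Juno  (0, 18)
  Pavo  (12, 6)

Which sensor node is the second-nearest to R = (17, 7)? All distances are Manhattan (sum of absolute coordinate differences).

d(R, Ursa) = |17−6| + |7−18| = 11 + 11 = 22
d(R, Echo) = |17−3| + |7−17| = 14 + 10 = 24
d(R, Mira) = |17−1| + |7−8| = 16 + 1 = 17
d(R, Lyra) = |17−18| + |7−8| = 1 + 1 = 2
d(R, Quasar) = |17−12| + |7−0| = 5 + 7 = 12
d(R, Orion) = |17−18| + |7−10| = 1 + 3 = 4
d(R, Juno) = |17−0| + |7−18| = 17 + 11 = 28
d(R, Pavo) = |17−12| + |7−6| = 5 + 1 = 6
Sorted ascending: Lyra, Orion, Pavo, … — the second-nearest is Orion.

Orion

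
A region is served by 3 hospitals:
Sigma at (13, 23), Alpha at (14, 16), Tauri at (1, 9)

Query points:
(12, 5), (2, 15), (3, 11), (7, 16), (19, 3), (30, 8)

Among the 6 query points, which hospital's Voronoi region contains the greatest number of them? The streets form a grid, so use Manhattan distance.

(12, 5) — d to each: Sigma:19, Alpha:13, Tauri:15 → nearest is Alpha
(2, 15) — d to each: Sigma:19, Alpha:13, Tauri:7 → nearest is Tauri
(3, 11) — d to each: Sigma:22, Alpha:16, Tauri:4 → nearest is Tauri
(7, 16) — d to each: Sigma:13, Alpha:7, Tauri:13 → nearest is Alpha
(19, 3) — d to each: Sigma:26, Alpha:18, Tauri:24 → nearest is Alpha
(30, 8) — d to each: Sigma:32, Alpha:24, Tauri:30 → nearest is Alpha
Tally — Alpha:4, Tauri:2. Alpha captures the most (4).

Alpha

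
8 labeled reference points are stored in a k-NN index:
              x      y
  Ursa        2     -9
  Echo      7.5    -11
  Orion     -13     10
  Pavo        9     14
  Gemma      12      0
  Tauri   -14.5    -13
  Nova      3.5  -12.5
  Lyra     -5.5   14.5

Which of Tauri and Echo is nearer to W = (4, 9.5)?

Echo

Compare squared distances:
d²(W, Tauri) = (4−(-14.5))² + (9.5−(-13))² = 342.25 + 506.25 = 848.5
d²(W, Echo) = (4−7.5)² + (9.5−(-11))² = 12.25 + 420.25 = 432.5
848.5 > 432.5, so Echo is closer.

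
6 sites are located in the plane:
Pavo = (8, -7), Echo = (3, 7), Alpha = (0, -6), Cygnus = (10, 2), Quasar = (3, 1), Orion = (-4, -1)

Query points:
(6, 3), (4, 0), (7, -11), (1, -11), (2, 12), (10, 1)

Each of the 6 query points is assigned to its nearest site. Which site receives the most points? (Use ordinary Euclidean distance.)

(6, 3) — d² to each: Pavo:104, Echo:25, Alpha:117, Cygnus:17, Quasar:13, Orion:116 → nearest is Quasar
(4, 0) — d² to each: Pavo:65, Echo:50, Alpha:52, Cygnus:40, Quasar:2, Orion:65 → nearest is Quasar
(7, -11) — d² to each: Pavo:17, Echo:340, Alpha:74, Cygnus:178, Quasar:160, Orion:221 → nearest is Pavo
(1, -11) — d² to each: Pavo:65, Echo:328, Alpha:26, Cygnus:250, Quasar:148, Orion:125 → nearest is Alpha
(2, 12) — d² to each: Pavo:397, Echo:26, Alpha:328, Cygnus:164, Quasar:122, Orion:205 → nearest is Echo
(10, 1) — d² to each: Pavo:68, Echo:85, Alpha:149, Cygnus:1, Quasar:49, Orion:200 → nearest is Cygnus
Tally — Pavo:1, Echo:1, Alpha:1, Cygnus:1, Quasar:2. Quasar captures the most (2).

Quasar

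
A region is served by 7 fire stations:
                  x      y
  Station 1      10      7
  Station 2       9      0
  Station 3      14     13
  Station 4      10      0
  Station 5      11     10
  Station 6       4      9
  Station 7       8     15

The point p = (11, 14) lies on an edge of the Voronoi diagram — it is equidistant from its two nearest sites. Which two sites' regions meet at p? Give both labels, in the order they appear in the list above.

Squared distances from p to each site:
d²(p, Station 1) = (11−10)² + (14−7)² = 1 + 49 = 50
d²(p, Station 2) = (11−9)² + (14−0)² = 4 + 196 = 200
d²(p, Station 3) = (11−14)² + (14−13)² = 9 + 1 = 10
d²(p, Station 4) = (11−10)² + (14−0)² = 1 + 196 = 197
d²(p, Station 5) = (11−11)² + (14−10)² = 0 + 16 = 16
d²(p, Station 6) = (11−4)² + (14−9)² = 49 + 25 = 74
d²(p, Station 7) = (11−8)² + (14−15)² = 9 + 1 = 10
p is equidistant from Station 3 and Station 7 (both at squared distance 10), and every other site is strictly farther — so p lies on the Station 3–Station 7 Voronoi edge.

Station 3 and Station 7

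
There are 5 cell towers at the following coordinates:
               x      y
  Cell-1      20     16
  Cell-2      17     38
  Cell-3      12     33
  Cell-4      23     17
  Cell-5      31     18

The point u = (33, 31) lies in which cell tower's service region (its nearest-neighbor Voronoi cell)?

Cell-5

Squared Euclidean distances:
d²(u, Cell-1) = (33−20)² + (31−16)² = 169 + 225 = 394
d²(u, Cell-2) = (33−17)² + (31−38)² = 256 + 49 = 305
d²(u, Cell-3) = (33−12)² + (31−33)² = 441 + 4 = 445
d²(u, Cell-4) = (33−23)² + (31−17)² = 100 + 196 = 296
d²(u, Cell-5) = (33−31)² + (31−18)² = 4 + 169 = 173
The smallest is to Cell-5, so u lies in the Voronoi region of Cell-5.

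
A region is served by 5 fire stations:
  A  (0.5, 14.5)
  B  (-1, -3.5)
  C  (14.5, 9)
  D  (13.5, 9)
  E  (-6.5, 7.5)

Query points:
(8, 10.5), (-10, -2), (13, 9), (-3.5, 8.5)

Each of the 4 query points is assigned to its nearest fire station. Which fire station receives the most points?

(8, 10.5) — d² to each: A:72.25, B:277, C:44.5, D:32.5, E:219.25 → nearest is D
(-10, -2) — d² to each: A:382.5, B:83.25, C:721.25, D:673.25, E:102.5 → nearest is B
(13, 9) — d² to each: A:186.5, B:352.25, C:2.25, D:0.25, E:382.5 → nearest is D
(-3.5, 8.5) — d² to each: A:52, B:150.25, C:324.25, D:289.25, E:10 → nearest is E
Tally — B:1, D:2, E:1. D captures the most (2).

D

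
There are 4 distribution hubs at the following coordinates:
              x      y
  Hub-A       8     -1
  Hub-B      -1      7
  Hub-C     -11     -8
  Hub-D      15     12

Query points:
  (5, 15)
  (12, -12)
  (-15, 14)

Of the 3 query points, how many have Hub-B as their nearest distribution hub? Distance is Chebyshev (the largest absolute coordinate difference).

2

(5, 15) — d to each: Hub-A:16, Hub-B:8, Hub-C:23, Hub-D:10 → nearest is Hub-B
(12, -12) — d to each: Hub-A:11, Hub-B:19, Hub-C:23, Hub-D:24 → nearest is Hub-A
(-15, 14) — d to each: Hub-A:23, Hub-B:14, Hub-C:22, Hub-D:30 → nearest is Hub-B
2 of the 3 points have Hub-B as nearest.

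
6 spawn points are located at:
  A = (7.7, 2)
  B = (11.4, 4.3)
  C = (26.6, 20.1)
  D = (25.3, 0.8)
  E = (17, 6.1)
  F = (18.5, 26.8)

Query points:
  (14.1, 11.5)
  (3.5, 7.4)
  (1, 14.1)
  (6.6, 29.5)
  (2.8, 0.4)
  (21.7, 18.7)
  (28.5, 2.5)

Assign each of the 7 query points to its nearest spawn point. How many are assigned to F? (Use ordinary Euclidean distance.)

(14.1, 11.5) — d² to each: A:131.21, B:59.13, C:230.21, D:239.93, E:37.57, F:253.45 → nearest is E
(3.5, 7.4) — d² to each: A:46.8, B:72.02, C:694.9, D:518.8, E:183.94, F:601.36 → nearest is A
(1, 14.1) — d² to each: A:191.3, B:204.2, C:691.36, D:767.38, E:320, F:467.54 → nearest is A
(6.6, 29.5) — d² to each: A:757.46, B:658.08, C:488.36, D:1173.38, E:655.72, F:148.9 → nearest is F
(2.8, 0.4) — d² to each: A:26.57, B:89.17, C:954.53, D:506.41, E:234.13, F:943.45 → nearest is A
(21.7, 18.7) — d² to each: A:474.89, B:313.45, C:25.97, D:333.37, E:180.85, F:75.85 → nearest is C
(28.5, 2.5) — d² to each: A:432.89, B:295.65, C:313.37, D:13.13, E:145.21, F:690.49 → nearest is D
1 of the 7 points has F as nearest.

1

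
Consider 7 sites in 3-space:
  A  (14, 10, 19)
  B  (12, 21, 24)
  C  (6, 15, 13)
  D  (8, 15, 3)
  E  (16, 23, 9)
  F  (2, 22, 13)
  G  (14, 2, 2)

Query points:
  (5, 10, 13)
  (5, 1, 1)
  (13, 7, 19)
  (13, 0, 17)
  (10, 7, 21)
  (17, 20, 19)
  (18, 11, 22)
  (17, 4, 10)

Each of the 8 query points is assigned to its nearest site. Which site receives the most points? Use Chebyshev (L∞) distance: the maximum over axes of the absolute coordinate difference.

A

(5, 10, 13) — d to each: A:9, B:11, C:5, D:10, E:13, F:12, G:11 → nearest is C
(5, 1, 1) — d to each: A:18, B:23, C:14, D:14, E:22, F:21, G:9 → nearest is G
(13, 7, 19) — d to each: A:3, B:14, C:8, D:16, E:16, F:15, G:17 → nearest is A
(13, 0, 17) — d to each: A:10, B:21, C:15, D:15, E:23, F:22, G:15 → nearest is A
(10, 7, 21) — d to each: A:4, B:14, C:8, D:18, E:16, F:15, G:19 → nearest is A
(17, 20, 19) — d to each: A:10, B:5, C:11, D:16, E:10, F:15, G:18 → nearest is B
(18, 11, 22) — d to each: A:4, B:10, C:12, D:19, E:13, F:16, G:20 → nearest is A
(17, 4, 10) — d to each: A:9, B:17, C:11, D:11, E:19, F:18, G:8 → nearest is G
Tally — A:4, B:1, C:1, G:2. A captures the most (4).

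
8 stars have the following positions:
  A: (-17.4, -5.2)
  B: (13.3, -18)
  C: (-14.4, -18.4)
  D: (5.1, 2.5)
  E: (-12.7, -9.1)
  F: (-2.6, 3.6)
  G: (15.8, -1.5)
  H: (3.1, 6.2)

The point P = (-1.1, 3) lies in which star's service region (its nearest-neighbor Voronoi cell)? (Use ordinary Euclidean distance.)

F

Compare squared distances (the ordering matches that of the actual distances):
|PA|² = 265.69 + 67.24 = 332.93
|PB|² = 207.36 + 441 = 648.36
|PC|² = 176.89 + 457.96 = 634.85
|PD|² = 38.44 + 0.25 = 38.69
|PE|² = 134.56 + 146.41 = 280.97
|PF|² = 2.25 + 0.36 = 2.61
|PG|² = 285.61 + 20.25 = 305.86
|PH|² = 17.64 + 10.24 = 27.88
The smallest is to F, so P lies in the Voronoi region of F.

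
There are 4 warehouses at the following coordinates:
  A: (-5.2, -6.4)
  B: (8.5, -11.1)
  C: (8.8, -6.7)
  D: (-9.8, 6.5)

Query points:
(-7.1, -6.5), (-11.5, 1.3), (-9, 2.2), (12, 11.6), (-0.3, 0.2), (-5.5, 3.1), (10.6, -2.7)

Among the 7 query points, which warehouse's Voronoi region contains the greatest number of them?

(-7.1, -6.5) — d² to each: A:3.62, B:264.52, C:252.85, D:176.29 → nearest is A
(-11.5, 1.3) — d² to each: A:98.98, B:553.76, C:476.09, D:29.93 → nearest is D
(-9, 2.2) — d² to each: A:88.4, B:483.14, C:396.05, D:19.13 → nearest is D
(12, 11.6) — d² to each: A:619.84, B:527.54, C:345.13, D:501.25 → nearest is C
(-0.3, 0.2) — d² to each: A:67.57, B:205.13, C:130.42, D:129.94 → nearest is A
(-5.5, 3.1) — d² to each: A:90.34, B:397.64, C:300.53, D:30.05 → nearest is D
(10.6, -2.7) — d² to each: A:263.33, B:74.97, C:19.24, D:500.8 → nearest is C
Tally — A:2, C:2, D:3. D captures the most (3).

D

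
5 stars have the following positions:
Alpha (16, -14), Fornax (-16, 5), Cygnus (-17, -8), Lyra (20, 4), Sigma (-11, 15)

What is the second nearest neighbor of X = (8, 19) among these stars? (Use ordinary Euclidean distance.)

Sigma

Squared Euclidean distances:
d²(X, Alpha) = (8−16)² + (19−(-14))² = 64 + 1089 = 1153
d²(X, Fornax) = (8−(-16))² + (19−5)² = 576 + 196 = 772
d²(X, Cygnus) = (8−(-17))² + (19−(-8))² = 625 + 729 = 1354
d²(X, Lyra) = (8−20)² + (19−4)² = 144 + 225 = 369
d²(X, Sigma) = (8−(-11))² + (19−15)² = 361 + 16 = 377
Sorted ascending: Lyra, Sigma, Fornax, … — the second-nearest is Sigma.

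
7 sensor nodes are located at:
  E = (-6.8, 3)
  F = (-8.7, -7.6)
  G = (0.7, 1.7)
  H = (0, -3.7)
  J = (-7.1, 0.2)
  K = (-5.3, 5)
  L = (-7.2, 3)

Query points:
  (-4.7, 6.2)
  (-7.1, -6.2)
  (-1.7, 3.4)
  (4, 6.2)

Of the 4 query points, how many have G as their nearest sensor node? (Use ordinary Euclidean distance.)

(-4.7, 6.2) — d² to each: E:14.65, F:206.44, G:49.41, H:120.1, J:41.76, K:1.8, L:16.49 → nearest is K
(-7.1, -6.2) — d² to each: E:84.73, F:4.52, G:123.25, H:56.66, J:40.96, K:128.68, L:84.65 → nearest is F
(-1.7, 3.4) — d² to each: E:26.17, F:170, G:8.65, H:53.3, J:39.4, K:15.52, L:30.41 → nearest is G
(4, 6.2) — d² to each: E:126.88, F:351.73, G:31.14, H:114.01, J:159.21, K:87.93, L:135.68 → nearest is G
2 of the 4 points have G as nearest.

2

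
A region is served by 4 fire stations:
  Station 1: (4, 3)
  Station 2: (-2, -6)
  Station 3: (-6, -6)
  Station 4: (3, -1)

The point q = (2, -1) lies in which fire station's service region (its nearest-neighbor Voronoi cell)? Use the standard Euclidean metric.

Station 4

Compare squared distances (the ordering matches that of the actual distances):
d²(q, Station 1) = 4 + 16 = 20
d²(q, Station 2) = 16 + 25 = 41
d²(q, Station 3) = 64 + 25 = 89
d²(q, Station 4) = 1 + 0 = 1
Station 4 is nearest.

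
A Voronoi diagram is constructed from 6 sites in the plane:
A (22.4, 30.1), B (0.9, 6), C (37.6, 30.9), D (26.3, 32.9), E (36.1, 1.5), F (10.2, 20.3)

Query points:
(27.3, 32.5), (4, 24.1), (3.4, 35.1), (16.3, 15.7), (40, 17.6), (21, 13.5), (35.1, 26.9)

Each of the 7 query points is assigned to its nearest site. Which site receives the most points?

F

(27.3, 32.5) — d² to each: A:29.77, B:1399.21, C:108.65, D:1.16, E:1038.44, F:441.25 → nearest is D
(4, 24.1) — d² to each: A:374.56, B:337.22, C:1175.2, D:574.73, E:1541.17, F:52.88 → nearest is F
(3.4, 35.1) — d² to each: A:386, B:853.06, C:1187.28, D:529.25, E:2198.25, F:265.28 → nearest is F
(16.3, 15.7) — d² to each: A:244.57, B:331.25, C:684.73, D:395.84, E:593.68, F:58.37 → nearest is F
(40, 17.6) — d² to each: A:466.01, B:1663.37, C:182.65, D:421.78, E:274.42, F:895.33 → nearest is C
(21, 13.5) — d² to each: A:277.52, B:460.26, C:578.32, D:404.45, E:372.01, F:162.88 → nearest is F
(35.1, 26.9) — d² to each: A:171.53, B:1606.45, C:22.25, D:113.44, E:646.16, F:663.57 → nearest is C
Tally — C:2, D:1, F:4. F captures the most (4).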